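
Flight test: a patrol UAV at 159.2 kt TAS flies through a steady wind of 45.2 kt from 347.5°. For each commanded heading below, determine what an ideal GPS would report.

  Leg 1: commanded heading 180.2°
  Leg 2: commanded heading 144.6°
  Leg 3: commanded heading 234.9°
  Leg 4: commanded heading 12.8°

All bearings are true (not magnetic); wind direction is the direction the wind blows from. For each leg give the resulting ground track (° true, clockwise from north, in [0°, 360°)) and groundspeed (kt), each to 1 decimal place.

Leg 1: heading 180.2°; drift -2.8° → track 177.4°, groundspeed 203.5 kt
Leg 2: heading 144.6°; drift +5.0° → track 149.6°, groundspeed 201.6 kt
Leg 3: heading 234.9°; drift -13.3° → track 221.6°, groundspeed 181.4 kt
Leg 4: heading 12.8°; drift +9.3° → track 22.1°, groundspeed 119.9 kt

Leg 1: track=177.4°, groundspeed=203.5 kt
Leg 2: track=149.6°, groundspeed=201.6 kt
Leg 3: track=221.6°, groundspeed=181.4 kt
Leg 4: track=22.1°, groundspeed=119.9 kt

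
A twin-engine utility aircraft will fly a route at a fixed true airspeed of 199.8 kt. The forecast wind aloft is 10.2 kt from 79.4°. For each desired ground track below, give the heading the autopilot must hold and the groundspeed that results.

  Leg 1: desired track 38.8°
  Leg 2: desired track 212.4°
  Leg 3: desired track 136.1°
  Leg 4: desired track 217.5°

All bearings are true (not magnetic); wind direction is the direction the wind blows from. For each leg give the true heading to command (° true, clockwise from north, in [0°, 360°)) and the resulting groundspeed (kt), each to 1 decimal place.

Leg 1: desired track 38.8°; wind correction +1.9° → command heading 40.7°, groundspeed 191.9 kt
Leg 2: desired track 212.4°; wind correction -2.1° → command heading 210.3°, groundspeed 206.6 kt
Leg 3: desired track 136.1°; wind correction -2.4° → command heading 133.7°, groundspeed 194.0 kt
Leg 4: desired track 217.5°; wind correction -2.0° → command heading 215.5°, groundspeed 207.3 kt

Leg 1: heading=40.7°, groundspeed=191.9 kt
Leg 2: heading=210.3°, groundspeed=206.6 kt
Leg 3: heading=133.7°, groundspeed=194.0 kt
Leg 4: heading=215.5°, groundspeed=207.3 kt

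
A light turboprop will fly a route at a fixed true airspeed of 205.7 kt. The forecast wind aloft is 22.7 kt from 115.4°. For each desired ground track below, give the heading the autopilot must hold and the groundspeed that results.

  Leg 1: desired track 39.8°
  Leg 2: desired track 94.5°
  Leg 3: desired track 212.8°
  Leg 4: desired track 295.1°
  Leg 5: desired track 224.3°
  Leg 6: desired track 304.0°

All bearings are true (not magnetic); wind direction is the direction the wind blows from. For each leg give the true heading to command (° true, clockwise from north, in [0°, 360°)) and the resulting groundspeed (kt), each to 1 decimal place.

Leg 1: desired track 39.8°; wind correction +6.1° → command heading 45.9°, groundspeed 198.9 kt
Leg 2: desired track 94.5°; wind correction +2.3° → command heading 96.8°, groundspeed 184.3 kt
Leg 3: desired track 212.8°; wind correction -6.3° → command heading 206.5°, groundspeed 207.4 kt
Leg 4: desired track 295.1°; wind correction +0.0° → command heading 295.1°, groundspeed 228.4 kt
Leg 5: desired track 224.3°; wind correction -6.0° → command heading 218.3°, groundspeed 211.9 kt
Leg 6: desired track 304.0°; wind correction +0.9° → command heading 304.9°, groundspeed 228.1 kt

Leg 1: heading=45.9°, groundspeed=198.9 kt
Leg 2: heading=96.8°, groundspeed=184.3 kt
Leg 3: heading=206.5°, groundspeed=207.4 kt
Leg 4: heading=295.1°, groundspeed=228.4 kt
Leg 5: heading=218.3°, groundspeed=211.9 kt
Leg 6: heading=304.9°, groundspeed=228.1 kt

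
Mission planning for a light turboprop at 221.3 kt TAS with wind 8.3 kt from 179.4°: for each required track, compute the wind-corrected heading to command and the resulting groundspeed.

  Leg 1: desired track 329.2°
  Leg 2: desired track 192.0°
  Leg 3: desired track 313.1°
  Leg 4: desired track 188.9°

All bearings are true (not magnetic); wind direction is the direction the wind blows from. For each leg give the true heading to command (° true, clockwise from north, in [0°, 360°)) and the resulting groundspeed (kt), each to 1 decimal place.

Leg 1: desired track 329.2°; wind correction -1.1° → command heading 328.1°, groundspeed 228.4 kt
Leg 2: desired track 192.0°; wind correction -0.5° → command heading 191.5°, groundspeed 213.2 kt
Leg 3: desired track 313.1°; wind correction -1.6° → command heading 311.5°, groundspeed 227.0 kt
Leg 4: desired track 188.9°; wind correction -0.4° → command heading 188.5°, groundspeed 213.1 kt

Leg 1: heading=328.1°, groundspeed=228.4 kt
Leg 2: heading=191.5°, groundspeed=213.2 kt
Leg 3: heading=311.5°, groundspeed=227.0 kt
Leg 4: heading=188.5°, groundspeed=213.1 kt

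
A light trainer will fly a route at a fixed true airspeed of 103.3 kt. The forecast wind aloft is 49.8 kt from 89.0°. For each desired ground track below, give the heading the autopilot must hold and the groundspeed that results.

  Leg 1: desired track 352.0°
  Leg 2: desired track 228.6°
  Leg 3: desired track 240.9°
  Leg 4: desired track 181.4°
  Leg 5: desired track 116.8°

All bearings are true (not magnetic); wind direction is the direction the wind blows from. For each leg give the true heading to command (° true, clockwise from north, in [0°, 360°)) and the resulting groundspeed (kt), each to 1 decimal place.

Leg 1: desired track 352.0°; wind correction +28.6° → command heading 20.6°, groundspeed 96.8 kt
Leg 2: desired track 228.6°; wind correction -18.2° → command heading 210.4°, groundspeed 136.1 kt
Leg 3: desired track 240.9°; wind correction -13.1° → command heading 227.8°, groundspeed 144.5 kt
Leg 4: desired track 181.4°; wind correction -28.8° → command heading 152.6°, groundspeed 92.6 kt
Leg 5: desired track 116.8°; wind correction -13.0° → command heading 103.8°, groundspeed 56.6 kt

Leg 1: heading=20.6°, groundspeed=96.8 kt
Leg 2: heading=210.4°, groundspeed=136.1 kt
Leg 3: heading=227.8°, groundspeed=144.5 kt
Leg 4: heading=152.6°, groundspeed=92.6 kt
Leg 5: heading=103.8°, groundspeed=56.6 kt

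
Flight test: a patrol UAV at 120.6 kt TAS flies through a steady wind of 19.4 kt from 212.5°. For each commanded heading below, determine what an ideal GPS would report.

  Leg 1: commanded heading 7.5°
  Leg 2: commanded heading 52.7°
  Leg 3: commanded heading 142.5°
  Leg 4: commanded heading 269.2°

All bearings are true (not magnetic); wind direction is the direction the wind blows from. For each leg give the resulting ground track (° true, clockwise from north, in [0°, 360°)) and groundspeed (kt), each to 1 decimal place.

Leg 1: track=10.9°, groundspeed=138.4 kt
Leg 2: track=49.9°, groundspeed=139.0 kt
Leg 3: track=133.4°, groundspeed=115.4 kt
Leg 4: track=277.6°, groundspeed=111.1 kt

Leg 1: heading 7.5°; drift +3.4° → track 10.9°, groundspeed 138.4 kt
Leg 2: heading 52.7°; drift -2.8° → track 49.9°, groundspeed 139.0 kt
Leg 3: heading 142.5°; drift -9.1° → track 133.4°, groundspeed 115.4 kt
Leg 4: heading 269.2°; drift +8.4° → track 277.6°, groundspeed 111.1 kt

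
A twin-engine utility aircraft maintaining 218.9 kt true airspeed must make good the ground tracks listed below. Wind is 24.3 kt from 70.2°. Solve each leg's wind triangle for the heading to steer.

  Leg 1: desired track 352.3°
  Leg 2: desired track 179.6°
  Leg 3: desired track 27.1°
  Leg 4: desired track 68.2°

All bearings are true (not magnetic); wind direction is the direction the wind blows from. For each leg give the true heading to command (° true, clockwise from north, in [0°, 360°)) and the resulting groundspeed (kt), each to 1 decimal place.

Leg 1: desired track 352.3°; wind correction +6.2° → command heading 358.5°, groundspeed 212.5 kt
Leg 2: desired track 179.6°; wind correction -6.0° → command heading 173.6°, groundspeed 225.8 kt
Leg 3: desired track 27.1°; wind correction +4.4° → command heading 31.5°, groundspeed 200.5 kt
Leg 4: desired track 68.2°; wind correction +0.2° → command heading 68.4°, groundspeed 194.6 kt

Leg 1: heading=358.5°, groundspeed=212.5 kt
Leg 2: heading=173.6°, groundspeed=225.8 kt
Leg 3: heading=31.5°, groundspeed=200.5 kt
Leg 4: heading=68.4°, groundspeed=194.6 kt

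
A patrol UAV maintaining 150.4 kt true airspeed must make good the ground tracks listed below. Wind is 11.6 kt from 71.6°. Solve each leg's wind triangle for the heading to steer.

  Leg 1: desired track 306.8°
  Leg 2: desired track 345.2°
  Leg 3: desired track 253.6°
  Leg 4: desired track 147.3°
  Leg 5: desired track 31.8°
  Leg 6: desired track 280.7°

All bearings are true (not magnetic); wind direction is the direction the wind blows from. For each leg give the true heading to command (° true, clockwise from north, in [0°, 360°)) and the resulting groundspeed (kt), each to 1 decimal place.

Leg 1: heading=310.4°, groundspeed=156.7 kt
Leg 2: heading=349.6°, groundspeed=149.2 kt
Leg 3: heading=253.8°, groundspeed=162.0 kt
Leg 4: heading=143.0°, groundspeed=147.1 kt
Leg 5: heading=34.6°, groundspeed=141.3 kt
Leg 6: heading=282.8°, groundspeed=160.4 kt

Leg 1: desired track 306.8°; wind correction +3.6° → command heading 310.4°, groundspeed 156.7 kt
Leg 2: desired track 345.2°; wind correction +4.4° → command heading 349.6°, groundspeed 149.2 kt
Leg 3: desired track 253.6°; wind correction +0.2° → command heading 253.8°, groundspeed 162.0 kt
Leg 4: desired track 147.3°; wind correction -4.3° → command heading 143.0°, groundspeed 147.1 kt
Leg 5: desired track 31.8°; wind correction +2.8° → command heading 34.6°, groundspeed 141.3 kt
Leg 6: desired track 280.7°; wind correction +2.1° → command heading 282.8°, groundspeed 160.4 kt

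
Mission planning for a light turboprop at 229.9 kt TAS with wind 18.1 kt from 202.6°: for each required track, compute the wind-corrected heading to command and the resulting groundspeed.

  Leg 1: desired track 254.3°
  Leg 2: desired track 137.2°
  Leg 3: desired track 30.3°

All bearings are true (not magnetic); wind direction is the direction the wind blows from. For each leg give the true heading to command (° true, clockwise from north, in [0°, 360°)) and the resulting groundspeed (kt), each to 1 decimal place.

Leg 1: heading=250.8°, groundspeed=218.2 kt
Leg 2: heading=141.3°, groundspeed=221.8 kt
Leg 3: heading=30.9°, groundspeed=247.8 kt

Leg 1: desired track 254.3°; wind correction -3.5° → command heading 250.8°, groundspeed 218.2 kt
Leg 2: desired track 137.2°; wind correction +4.1° → command heading 141.3°, groundspeed 221.8 kt
Leg 3: desired track 30.3°; wind correction +0.6° → command heading 30.9°, groundspeed 247.8 kt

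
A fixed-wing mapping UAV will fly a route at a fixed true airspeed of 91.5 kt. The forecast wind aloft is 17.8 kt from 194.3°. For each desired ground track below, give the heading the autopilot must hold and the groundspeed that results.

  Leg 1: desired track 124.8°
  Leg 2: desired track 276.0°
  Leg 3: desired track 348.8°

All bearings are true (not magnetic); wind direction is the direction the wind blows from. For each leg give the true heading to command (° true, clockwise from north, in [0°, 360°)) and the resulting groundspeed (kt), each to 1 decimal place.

Leg 1: desired track 124.8°; wind correction +10.5° → command heading 135.3°, groundspeed 83.7 kt
Leg 2: desired track 276.0°; wind correction -11.1° → command heading 264.9°, groundspeed 87.2 kt
Leg 3: desired track 348.8°; wind correction -4.8° → command heading 344.0°, groundspeed 107.2 kt

Leg 1: heading=135.3°, groundspeed=83.7 kt
Leg 2: heading=264.9°, groundspeed=87.2 kt
Leg 3: heading=344.0°, groundspeed=107.2 kt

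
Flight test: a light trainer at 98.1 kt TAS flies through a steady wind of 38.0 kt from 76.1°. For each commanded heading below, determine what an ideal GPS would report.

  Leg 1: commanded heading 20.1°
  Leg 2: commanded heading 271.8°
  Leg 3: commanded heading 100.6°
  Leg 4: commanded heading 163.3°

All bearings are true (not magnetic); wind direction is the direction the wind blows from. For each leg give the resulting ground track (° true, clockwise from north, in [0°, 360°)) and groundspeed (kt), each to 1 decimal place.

Leg 1: heading 20.1°; drift -22.3° → track 357.8°, groundspeed 83.1 kt
Leg 2: heading 271.8°; drift -4.4° → track 267.4°, groundspeed 135.1 kt
Leg 3: heading 100.6°; drift +13.9° → track 114.5°, groundspeed 65.4 kt
Leg 4: heading 163.3°; drift +21.5° → track 184.8°, groundspeed 103.5 kt

Leg 1: track=357.8°, groundspeed=83.1 kt
Leg 2: track=267.4°, groundspeed=135.1 kt
Leg 3: track=114.5°, groundspeed=65.4 kt
Leg 4: track=184.8°, groundspeed=103.5 kt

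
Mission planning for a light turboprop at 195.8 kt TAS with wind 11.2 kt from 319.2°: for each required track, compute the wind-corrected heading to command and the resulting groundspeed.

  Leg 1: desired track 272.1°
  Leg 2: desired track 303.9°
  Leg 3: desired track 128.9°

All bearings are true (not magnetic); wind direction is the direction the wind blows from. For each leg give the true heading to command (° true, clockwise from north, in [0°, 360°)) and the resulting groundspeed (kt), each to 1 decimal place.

Leg 1: heading=274.5°, groundspeed=188.0 kt
Leg 2: heading=304.8°, groundspeed=185.0 kt
Leg 3: heading=128.3°, groundspeed=206.8 kt

Leg 1: desired track 272.1°; wind correction +2.4° → command heading 274.5°, groundspeed 188.0 kt
Leg 2: desired track 303.9°; wind correction +0.9° → command heading 304.8°, groundspeed 185.0 kt
Leg 3: desired track 128.9°; wind correction -0.6° → command heading 128.3°, groundspeed 206.8 kt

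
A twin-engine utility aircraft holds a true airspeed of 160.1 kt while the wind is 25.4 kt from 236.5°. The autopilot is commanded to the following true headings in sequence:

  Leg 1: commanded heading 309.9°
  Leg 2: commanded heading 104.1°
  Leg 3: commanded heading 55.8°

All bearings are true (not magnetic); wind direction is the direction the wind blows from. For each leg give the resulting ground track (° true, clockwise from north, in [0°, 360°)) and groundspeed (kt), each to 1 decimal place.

Leg 1: heading 309.9°; drift +9.0° → track 318.9°, groundspeed 154.8 kt
Leg 2: heading 104.1°; drift -6.0° → track 98.1°, groundspeed 178.2 kt
Leg 3: heading 55.8°; drift +0.1° → track 55.9°, groundspeed 185.5 kt

Leg 1: track=318.9°, groundspeed=154.8 kt
Leg 2: track=98.1°, groundspeed=178.2 kt
Leg 3: track=55.9°, groundspeed=185.5 kt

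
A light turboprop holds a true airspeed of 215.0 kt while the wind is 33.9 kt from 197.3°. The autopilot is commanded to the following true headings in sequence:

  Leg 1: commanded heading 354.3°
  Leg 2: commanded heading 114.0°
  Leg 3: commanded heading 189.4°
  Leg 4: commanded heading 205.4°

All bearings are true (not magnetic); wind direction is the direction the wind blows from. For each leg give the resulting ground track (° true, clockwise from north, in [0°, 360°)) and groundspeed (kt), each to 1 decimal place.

Leg 1: track=357.4°, groundspeed=246.6 kt
Leg 2: track=104.9°, groundspeed=213.7 kt
Leg 3: track=187.9°, groundspeed=181.5 kt
Leg 4: track=206.9°, groundspeed=181.5 kt

Leg 1: heading 354.3°; drift +3.1° → track 357.4°, groundspeed 246.6 kt
Leg 2: heading 114.0°; drift -9.1° → track 104.9°, groundspeed 213.7 kt
Leg 3: heading 189.4°; drift -1.5° → track 187.9°, groundspeed 181.5 kt
Leg 4: heading 205.4°; drift +1.5° → track 206.9°, groundspeed 181.5 kt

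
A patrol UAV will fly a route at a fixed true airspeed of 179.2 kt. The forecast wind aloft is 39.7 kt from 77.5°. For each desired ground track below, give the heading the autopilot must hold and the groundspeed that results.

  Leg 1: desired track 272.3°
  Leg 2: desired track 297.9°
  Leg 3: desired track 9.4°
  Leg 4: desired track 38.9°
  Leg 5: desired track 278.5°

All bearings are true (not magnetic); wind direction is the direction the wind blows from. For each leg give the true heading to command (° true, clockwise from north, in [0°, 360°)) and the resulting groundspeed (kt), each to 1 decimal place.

Leg 1: heading=275.5°, groundspeed=217.3 kt
Leg 2: heading=306.2°, groundspeed=207.6 kt
Leg 3: heading=21.3°, groundspeed=160.6 kt
Leg 4: heading=46.8°, groundspeed=146.5 kt
Leg 5: heading=283.1°, groundspeed=215.7 kt

Leg 1: desired track 272.3°; wind correction +3.2° → command heading 275.5°, groundspeed 217.3 kt
Leg 2: desired track 297.9°; wind correction +8.3° → command heading 306.2°, groundspeed 207.6 kt
Leg 3: desired track 9.4°; wind correction +11.9° → command heading 21.3°, groundspeed 160.6 kt
Leg 4: desired track 38.9°; wind correction +7.9° → command heading 46.8°, groundspeed 146.5 kt
Leg 5: desired track 278.5°; wind correction +4.6° → command heading 283.1°, groundspeed 215.7 kt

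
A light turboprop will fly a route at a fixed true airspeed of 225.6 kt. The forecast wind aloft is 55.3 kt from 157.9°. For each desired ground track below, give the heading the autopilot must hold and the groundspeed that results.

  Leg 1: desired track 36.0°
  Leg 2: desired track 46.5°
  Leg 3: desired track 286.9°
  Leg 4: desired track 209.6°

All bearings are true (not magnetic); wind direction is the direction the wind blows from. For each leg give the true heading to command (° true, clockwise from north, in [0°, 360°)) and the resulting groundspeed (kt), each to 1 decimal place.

Leg 1: heading=48.0°, groundspeed=249.9 kt
Leg 2: heading=59.7°, groundspeed=239.8 kt
Leg 3: heading=275.9°, groundspeed=256.3 kt
Leg 4: heading=198.5°, groundspeed=187.1 kt

Leg 1: desired track 36.0°; wind correction +12.0° → command heading 48.0°, groundspeed 249.9 kt
Leg 2: desired track 46.5°; wind correction +13.2° → command heading 59.7°, groundspeed 239.8 kt
Leg 3: desired track 286.9°; wind correction -11.0° → command heading 275.9°, groundspeed 256.3 kt
Leg 4: desired track 209.6°; wind correction -11.1° → command heading 198.5°, groundspeed 187.1 kt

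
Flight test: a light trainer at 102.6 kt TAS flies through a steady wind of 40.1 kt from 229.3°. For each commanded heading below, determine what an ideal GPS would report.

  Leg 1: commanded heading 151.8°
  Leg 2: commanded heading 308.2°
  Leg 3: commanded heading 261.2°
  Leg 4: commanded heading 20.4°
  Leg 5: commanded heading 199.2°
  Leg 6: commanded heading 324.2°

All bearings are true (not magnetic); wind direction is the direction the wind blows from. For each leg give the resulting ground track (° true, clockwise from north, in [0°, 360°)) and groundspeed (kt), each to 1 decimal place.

Leg 1: heading 151.8°; drift -22.6° → track 129.2°, groundspeed 101.8 kt
Leg 2: heading 308.2°; drift +22.5° → track 330.7°, groundspeed 102.7 kt
Leg 3: heading 261.2°; drift +17.2° → track 278.4°, groundspeed 71.8 kt
Leg 4: heading 20.4°; drift +8.0° → track 28.4°, groundspeed 139.1 kt
Leg 5: heading 199.2°; drift -16.5° → track 182.7°, groundspeed 70.8 kt
Leg 6: heading 324.2°; drift +20.6° → track 344.8°, groundspeed 113.3 kt

Leg 1: track=129.2°, groundspeed=101.8 kt
Leg 2: track=330.7°, groundspeed=102.7 kt
Leg 3: track=278.4°, groundspeed=71.8 kt
Leg 4: track=28.4°, groundspeed=139.1 kt
Leg 5: track=182.7°, groundspeed=70.8 kt
Leg 6: track=344.8°, groundspeed=113.3 kt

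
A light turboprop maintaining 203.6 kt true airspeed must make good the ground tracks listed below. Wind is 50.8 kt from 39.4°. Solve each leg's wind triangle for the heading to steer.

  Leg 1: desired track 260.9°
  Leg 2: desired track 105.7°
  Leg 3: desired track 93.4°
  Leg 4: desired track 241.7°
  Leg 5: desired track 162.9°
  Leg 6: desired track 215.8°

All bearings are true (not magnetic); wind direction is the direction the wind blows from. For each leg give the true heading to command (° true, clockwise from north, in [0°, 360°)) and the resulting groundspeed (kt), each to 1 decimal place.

Leg 1: heading=270.4°, groundspeed=238.8 kt
Leg 2: heading=92.5°, groundspeed=177.8 kt
Leg 3: heading=81.8°, groundspeed=169.5 kt
Leg 4: heading=247.1°, groundspeed=249.7 kt
Leg 5: heading=150.9°, groundspeed=227.2 kt
Leg 6: heading=214.9°, groundspeed=254.3 kt

Leg 1: desired track 260.9°; wind correction +9.5° → command heading 270.4°, groundspeed 238.8 kt
Leg 2: desired track 105.7°; wind correction -13.2° → command heading 92.5°, groundspeed 177.8 kt
Leg 3: desired track 93.4°; wind correction -11.6° → command heading 81.8°, groundspeed 169.5 kt
Leg 4: desired track 241.7°; wind correction +5.4° → command heading 247.1°, groundspeed 249.7 kt
Leg 5: desired track 162.9°; wind correction -12.0° → command heading 150.9°, groundspeed 227.2 kt
Leg 6: desired track 215.8°; wind correction -0.9° → command heading 214.9°, groundspeed 254.3 kt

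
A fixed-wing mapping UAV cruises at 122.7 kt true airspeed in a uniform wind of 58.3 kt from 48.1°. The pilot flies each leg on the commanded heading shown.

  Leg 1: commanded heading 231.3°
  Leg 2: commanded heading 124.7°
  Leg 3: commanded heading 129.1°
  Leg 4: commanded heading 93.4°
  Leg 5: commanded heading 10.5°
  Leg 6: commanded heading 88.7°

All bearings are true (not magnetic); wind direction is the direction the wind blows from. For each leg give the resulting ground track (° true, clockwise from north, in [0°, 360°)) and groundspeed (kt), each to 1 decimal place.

Leg 1: track=230.3°, groundspeed=180.9 kt
Leg 2: track=152.1°, groundspeed=123.0 kt
Leg 3: track=156.0°, groundspeed=127.3 kt
Leg 4: track=120.3°, groundspeed=91.6 kt
Leg 5: track=345.6°, groundspeed=84.4 kt
Leg 6: track=114.5°, groundspeed=87.1 kt

Leg 1: heading 231.3°; drift -1.0° → track 230.3°, groundspeed 180.9 kt
Leg 2: heading 124.7°; drift +27.4° → track 152.1°, groundspeed 123.0 kt
Leg 3: heading 129.1°; drift +26.9° → track 156.0°, groundspeed 127.3 kt
Leg 4: heading 93.4°; drift +26.9° → track 120.3°, groundspeed 91.6 kt
Leg 5: heading 10.5°; drift -24.9° → track 345.6°, groundspeed 84.4 kt
Leg 6: heading 88.7°; drift +25.8° → track 114.5°, groundspeed 87.1 kt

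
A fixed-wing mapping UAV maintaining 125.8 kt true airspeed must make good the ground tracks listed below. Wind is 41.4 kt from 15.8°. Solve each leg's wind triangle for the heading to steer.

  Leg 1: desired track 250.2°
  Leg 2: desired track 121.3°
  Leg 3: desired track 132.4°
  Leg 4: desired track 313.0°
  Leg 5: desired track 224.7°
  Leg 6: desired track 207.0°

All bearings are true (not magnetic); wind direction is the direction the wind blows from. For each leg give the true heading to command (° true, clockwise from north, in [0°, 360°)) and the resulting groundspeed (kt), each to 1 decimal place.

Leg 1: heading=265.7°, groundspeed=145.3 kt
Leg 2: heading=102.8°, groundspeed=130.4 kt
Leg 3: heading=115.3°, groundspeed=138.8 kt
Leg 4: heading=330.0°, groundspeed=101.4 kt
Leg 5: heading=233.9°, groundspeed=160.4 kt
Leg 6: heading=210.7°, groundspeed=166.2 kt

Leg 1: desired track 250.2°; wind correction +15.5° → command heading 265.7°, groundspeed 145.3 kt
Leg 2: desired track 121.3°; wind correction -18.5° → command heading 102.8°, groundspeed 130.4 kt
Leg 3: desired track 132.4°; wind correction -17.1° → command heading 115.3°, groundspeed 138.8 kt
Leg 4: desired track 313.0°; wind correction +17.0° → command heading 330.0°, groundspeed 101.4 kt
Leg 5: desired track 224.7°; wind correction +9.2° → command heading 233.9°, groundspeed 160.4 kt
Leg 6: desired track 207.0°; wind correction +3.7° → command heading 210.7°, groundspeed 166.2 kt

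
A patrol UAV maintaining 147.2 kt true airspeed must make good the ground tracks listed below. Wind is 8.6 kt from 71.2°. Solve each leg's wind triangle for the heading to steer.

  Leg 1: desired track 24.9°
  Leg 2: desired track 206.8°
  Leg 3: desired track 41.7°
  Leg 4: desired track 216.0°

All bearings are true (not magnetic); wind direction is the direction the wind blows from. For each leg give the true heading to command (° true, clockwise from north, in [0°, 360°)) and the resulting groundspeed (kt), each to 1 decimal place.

Leg 1: desired track 24.9°; wind correction +2.4° → command heading 27.3°, groundspeed 141.1 kt
Leg 2: desired track 206.8°; wind correction -2.3° → command heading 204.5°, groundspeed 153.2 kt
Leg 3: desired track 41.7°; wind correction +1.6° → command heading 43.3°, groundspeed 139.7 kt
Leg 4: desired track 216.0°; wind correction -1.9° → command heading 214.1°, groundspeed 154.1 kt

Leg 1: heading=27.3°, groundspeed=141.1 kt
Leg 2: heading=204.5°, groundspeed=153.2 kt
Leg 3: heading=43.3°, groundspeed=139.7 kt
Leg 4: heading=214.1°, groundspeed=154.1 kt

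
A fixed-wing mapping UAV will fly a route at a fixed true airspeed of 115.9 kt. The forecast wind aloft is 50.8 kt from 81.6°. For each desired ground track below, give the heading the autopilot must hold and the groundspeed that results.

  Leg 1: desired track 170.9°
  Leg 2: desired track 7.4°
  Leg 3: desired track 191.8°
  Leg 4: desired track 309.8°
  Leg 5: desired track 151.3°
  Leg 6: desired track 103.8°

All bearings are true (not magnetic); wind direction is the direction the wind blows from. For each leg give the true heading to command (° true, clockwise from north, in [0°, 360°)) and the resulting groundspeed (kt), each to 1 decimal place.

Leg 1: desired track 170.9°; wind correction -26.0° → command heading 144.9°, groundspeed 103.6 kt
Leg 2: desired track 7.4°; wind correction +24.9° → command heading 32.3°, groundspeed 91.3 kt
Leg 3: desired track 191.8°; wind correction -24.3° → command heading 167.5°, groundspeed 123.2 kt
Leg 4: desired track 309.8°; wind correction +19.1° → command heading 328.9°, groundspeed 143.4 kt
Leg 5: desired track 151.3°; wind correction -24.3° → command heading 127.0°, groundspeed 88.0 kt
Leg 6: desired track 103.8°; wind correction -9.5° → command heading 94.3°, groundspeed 67.3 kt

Leg 1: heading=144.9°, groundspeed=103.6 kt
Leg 2: heading=32.3°, groundspeed=91.3 kt
Leg 3: heading=167.5°, groundspeed=123.2 kt
Leg 4: heading=328.9°, groundspeed=143.4 kt
Leg 5: heading=127.0°, groundspeed=88.0 kt
Leg 6: heading=94.3°, groundspeed=67.3 kt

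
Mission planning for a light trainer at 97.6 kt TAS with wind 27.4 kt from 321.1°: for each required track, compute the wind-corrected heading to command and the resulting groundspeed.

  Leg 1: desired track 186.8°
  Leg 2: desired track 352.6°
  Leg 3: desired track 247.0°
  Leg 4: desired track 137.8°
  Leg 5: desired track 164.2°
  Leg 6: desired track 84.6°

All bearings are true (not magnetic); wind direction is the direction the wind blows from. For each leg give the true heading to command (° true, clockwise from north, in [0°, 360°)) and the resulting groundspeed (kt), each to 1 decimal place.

Leg 1: desired track 186.8°; wind correction +11.6° → command heading 198.4°, groundspeed 114.7 kt
Leg 2: desired track 352.6°; wind correction -8.4° → command heading 344.2°, groundspeed 73.2 kt
Leg 3: desired track 247.0°; wind correction +15.7° → command heading 262.7°, groundspeed 86.5 kt
Leg 4: desired track 137.8°; wind correction -0.9° → command heading 136.9°, groundspeed 124.9 kt
Leg 5: desired track 164.2°; wind correction +6.3° → command heading 170.5°, groundspeed 122.2 kt
Leg 6: desired track 84.6°; wind correction -13.5° → command heading 71.1°, groundspeed 110.0 kt

Leg 1: heading=198.4°, groundspeed=114.7 kt
Leg 2: heading=344.2°, groundspeed=73.2 kt
Leg 3: heading=262.7°, groundspeed=86.5 kt
Leg 4: heading=136.9°, groundspeed=124.9 kt
Leg 5: heading=170.5°, groundspeed=122.2 kt
Leg 6: heading=71.1°, groundspeed=110.0 kt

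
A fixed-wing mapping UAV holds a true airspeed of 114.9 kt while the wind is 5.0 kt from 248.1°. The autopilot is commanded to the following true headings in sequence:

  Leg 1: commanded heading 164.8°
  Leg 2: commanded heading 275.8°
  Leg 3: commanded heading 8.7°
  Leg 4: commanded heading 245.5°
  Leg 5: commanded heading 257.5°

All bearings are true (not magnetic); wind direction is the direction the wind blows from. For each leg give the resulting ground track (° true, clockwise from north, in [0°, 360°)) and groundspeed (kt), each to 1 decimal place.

Leg 1: heading 164.8°; drift -2.5° → track 162.3°, groundspeed 114.4 kt
Leg 2: heading 275.8°; drift +1.2° → track 277.0°, groundspeed 110.5 kt
Leg 3: heading 8.7°; drift +2.1° → track 10.8°, groundspeed 117.5 kt
Leg 4: heading 245.5°; drift -0.1° → track 245.4°, groundspeed 109.9 kt
Leg 5: heading 257.5°; drift +0.4° → track 257.9°, groundspeed 110.0 kt

Leg 1: track=162.3°, groundspeed=114.4 kt
Leg 2: track=277.0°, groundspeed=110.5 kt
Leg 3: track=10.8°, groundspeed=117.5 kt
Leg 4: track=245.4°, groundspeed=109.9 kt
Leg 5: track=257.9°, groundspeed=110.0 kt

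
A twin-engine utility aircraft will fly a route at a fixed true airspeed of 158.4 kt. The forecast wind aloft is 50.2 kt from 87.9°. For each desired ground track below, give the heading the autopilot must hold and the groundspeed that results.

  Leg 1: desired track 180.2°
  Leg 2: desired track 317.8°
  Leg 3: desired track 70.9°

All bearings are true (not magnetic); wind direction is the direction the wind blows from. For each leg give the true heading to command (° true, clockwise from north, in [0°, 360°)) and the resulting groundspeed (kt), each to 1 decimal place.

Leg 1: desired track 180.2°; wind correction -18.5° → command heading 161.7°, groundspeed 152.3 kt
Leg 2: desired track 317.8°; wind correction +14.0° → command heading 331.8°, groundspeed 186.0 kt
Leg 3: desired track 70.9°; wind correction +5.3° → command heading 76.2°, groundspeed 109.7 kt

Leg 1: heading=161.7°, groundspeed=152.3 kt
Leg 2: heading=331.8°, groundspeed=186.0 kt
Leg 3: heading=76.2°, groundspeed=109.7 kt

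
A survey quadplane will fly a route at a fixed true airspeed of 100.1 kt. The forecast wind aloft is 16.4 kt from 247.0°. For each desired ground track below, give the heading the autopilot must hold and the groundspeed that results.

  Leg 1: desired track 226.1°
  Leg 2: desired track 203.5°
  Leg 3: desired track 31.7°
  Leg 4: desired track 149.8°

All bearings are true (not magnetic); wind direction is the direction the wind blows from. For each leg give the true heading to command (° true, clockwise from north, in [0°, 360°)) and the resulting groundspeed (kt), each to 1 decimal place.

Leg 1: heading=229.5°, groundspeed=84.6 kt
Leg 2: heading=210.0°, groundspeed=87.6 kt
Leg 3: heading=26.3°, groundspeed=113.0 kt
Leg 4: heading=159.2°, groundspeed=100.8 kt

Leg 1: desired track 226.1°; wind correction +3.4° → command heading 229.5°, groundspeed 84.6 kt
Leg 2: desired track 203.5°; wind correction +6.5° → command heading 210.0°, groundspeed 87.6 kt
Leg 3: desired track 31.7°; wind correction -5.4° → command heading 26.3°, groundspeed 113.0 kt
Leg 4: desired track 149.8°; wind correction +9.4° → command heading 159.2°, groundspeed 100.8 kt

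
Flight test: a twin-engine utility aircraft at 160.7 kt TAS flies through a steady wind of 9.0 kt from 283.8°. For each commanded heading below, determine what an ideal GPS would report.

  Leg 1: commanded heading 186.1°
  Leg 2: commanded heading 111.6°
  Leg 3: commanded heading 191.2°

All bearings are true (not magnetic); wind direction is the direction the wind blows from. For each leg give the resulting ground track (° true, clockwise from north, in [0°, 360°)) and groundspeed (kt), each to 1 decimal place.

Leg 1: heading 186.1°; drift -3.2° → track 182.9°, groundspeed 162.2 kt
Leg 2: heading 111.6°; drift -0.4° → track 111.2°, groundspeed 169.6 kt
Leg 3: heading 191.2°; drift -3.2° → track 188.0°, groundspeed 161.4 kt

Leg 1: track=182.9°, groundspeed=162.2 kt
Leg 2: track=111.2°, groundspeed=169.6 kt
Leg 3: track=188.0°, groundspeed=161.4 kt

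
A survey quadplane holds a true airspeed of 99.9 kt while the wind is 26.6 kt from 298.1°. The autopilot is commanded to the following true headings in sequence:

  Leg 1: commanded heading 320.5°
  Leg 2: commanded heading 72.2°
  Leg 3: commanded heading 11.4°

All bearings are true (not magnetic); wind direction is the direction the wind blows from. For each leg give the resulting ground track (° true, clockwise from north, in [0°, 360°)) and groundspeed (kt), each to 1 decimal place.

Leg 1: track=328.2°, groundspeed=76.0 kt
Leg 2: track=81.4°, groundspeed=119.9 kt
Leg 3: track=26.8°, groundspeed=95.7 kt

Leg 1: heading 320.5°; drift +7.7° → track 328.2°, groundspeed 76.0 kt
Leg 2: heading 72.2°; drift +9.2° → track 81.4°, groundspeed 119.9 kt
Leg 3: heading 11.4°; drift +15.4° → track 26.8°, groundspeed 95.7 kt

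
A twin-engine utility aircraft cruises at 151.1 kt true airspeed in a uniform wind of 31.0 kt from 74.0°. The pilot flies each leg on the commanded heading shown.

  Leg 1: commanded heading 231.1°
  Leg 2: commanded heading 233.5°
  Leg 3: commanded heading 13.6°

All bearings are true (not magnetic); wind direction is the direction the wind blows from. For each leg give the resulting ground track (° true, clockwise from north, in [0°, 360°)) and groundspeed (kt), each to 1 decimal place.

Leg 1: heading 231.1°; drift +3.8° → track 234.9°, groundspeed 180.1 kt
Leg 2: heading 233.5°; drift +3.4° → track 236.9°, groundspeed 180.5 kt
Leg 3: heading 13.6°; drift -11.2° → track 2.4°, groundspeed 138.4 kt

Leg 1: track=234.9°, groundspeed=180.1 kt
Leg 2: track=236.9°, groundspeed=180.5 kt
Leg 3: track=2.4°, groundspeed=138.4 kt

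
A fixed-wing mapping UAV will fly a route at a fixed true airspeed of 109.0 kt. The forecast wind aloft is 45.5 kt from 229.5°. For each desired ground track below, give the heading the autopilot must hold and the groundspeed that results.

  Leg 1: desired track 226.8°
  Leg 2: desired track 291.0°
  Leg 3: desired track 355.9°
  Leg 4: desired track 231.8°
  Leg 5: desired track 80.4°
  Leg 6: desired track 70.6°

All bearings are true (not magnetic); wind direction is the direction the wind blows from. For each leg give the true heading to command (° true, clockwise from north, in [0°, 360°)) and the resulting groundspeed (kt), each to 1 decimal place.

Leg 1: heading=227.9°, groundspeed=63.5 kt
Leg 2: heading=269.5°, groundspeed=79.7 kt
Leg 3: heading=336.3°, groundspeed=129.7 kt
Leg 4: heading=230.8°, groundspeed=63.5 kt
Leg 5: heading=92.8°, groundspeed=145.5 kt
Leg 6: heading=79.2°, groundspeed=150.2 kt

Leg 1: desired track 226.8°; wind correction +1.1° → command heading 227.9°, groundspeed 63.5 kt
Leg 2: desired track 291.0°; wind correction -21.5° → command heading 269.5°, groundspeed 79.7 kt
Leg 3: desired track 355.9°; wind correction -19.6° → command heading 336.3°, groundspeed 129.7 kt
Leg 4: desired track 231.8°; wind correction -1.0° → command heading 230.8°, groundspeed 63.5 kt
Leg 5: desired track 80.4°; wind correction +12.4° → command heading 92.8°, groundspeed 145.5 kt
Leg 6: desired track 70.6°; wind correction +8.6° → command heading 79.2°, groundspeed 150.2 kt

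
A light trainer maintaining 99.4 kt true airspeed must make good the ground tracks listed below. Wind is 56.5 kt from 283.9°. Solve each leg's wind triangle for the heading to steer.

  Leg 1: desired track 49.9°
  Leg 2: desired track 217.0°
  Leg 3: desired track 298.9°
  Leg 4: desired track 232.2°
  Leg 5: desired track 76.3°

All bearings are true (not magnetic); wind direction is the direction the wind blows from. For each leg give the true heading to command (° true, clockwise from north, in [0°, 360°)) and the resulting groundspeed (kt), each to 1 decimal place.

Leg 1: desired track 49.9°; wind correction -27.4° → command heading 22.5°, groundspeed 121.5 kt
Leg 2: desired track 217.0°; wind correction +31.5° → command heading 248.5°, groundspeed 62.6 kt
Leg 3: desired track 298.9°; wind correction -8.5° → command heading 290.4°, groundspeed 43.7 kt
Leg 4: desired track 232.2°; wind correction +26.5° → command heading 258.7°, groundspeed 53.9 kt
Leg 5: desired track 76.3°; wind correction -15.3° → command heading 61.0°, groundspeed 146.0 kt

Leg 1: heading=22.5°, groundspeed=121.5 kt
Leg 2: heading=248.5°, groundspeed=62.6 kt
Leg 3: heading=290.4°, groundspeed=43.7 kt
Leg 4: heading=258.7°, groundspeed=53.9 kt
Leg 5: heading=61.0°, groundspeed=146.0 kt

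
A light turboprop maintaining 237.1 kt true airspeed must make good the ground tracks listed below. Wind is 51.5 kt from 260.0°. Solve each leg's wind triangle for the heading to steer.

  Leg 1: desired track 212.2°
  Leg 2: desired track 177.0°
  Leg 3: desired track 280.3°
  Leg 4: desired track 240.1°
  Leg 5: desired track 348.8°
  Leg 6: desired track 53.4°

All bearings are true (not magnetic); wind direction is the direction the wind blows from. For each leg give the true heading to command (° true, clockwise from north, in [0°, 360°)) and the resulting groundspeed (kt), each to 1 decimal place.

Leg 1: desired track 212.2°; wind correction +9.3° → command heading 221.5°, groundspeed 199.4 kt
Leg 2: desired track 177.0°; wind correction +12.5° → command heading 189.5°, groundspeed 225.2 kt
Leg 3: desired track 280.3°; wind correction -4.3° → command heading 276.0°, groundspeed 188.1 kt
Leg 4: desired track 240.1°; wind correction +4.2° → command heading 244.3°, groundspeed 188.0 kt
Leg 5: desired track 348.8°; wind correction -12.5° → command heading 336.3°, groundspeed 230.4 kt
Leg 6: desired track 53.4°; wind correction -5.6° → command heading 47.8°, groundspeed 282.0 kt

Leg 1: heading=221.5°, groundspeed=199.4 kt
Leg 2: heading=189.5°, groundspeed=225.2 kt
Leg 3: heading=276.0°, groundspeed=188.1 kt
Leg 4: heading=244.3°, groundspeed=188.0 kt
Leg 5: heading=336.3°, groundspeed=230.4 kt
Leg 6: heading=47.8°, groundspeed=282.0 kt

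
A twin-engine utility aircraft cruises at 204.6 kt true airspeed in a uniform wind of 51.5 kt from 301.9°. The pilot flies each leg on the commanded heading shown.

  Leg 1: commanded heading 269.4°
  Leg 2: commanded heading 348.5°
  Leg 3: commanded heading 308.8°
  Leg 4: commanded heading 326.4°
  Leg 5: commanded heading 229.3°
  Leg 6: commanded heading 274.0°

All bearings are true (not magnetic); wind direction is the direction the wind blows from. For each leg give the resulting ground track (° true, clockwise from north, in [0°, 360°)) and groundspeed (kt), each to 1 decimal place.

Leg 1: track=259.7°, groundspeed=163.5 kt
Leg 2: track=1.0°, groundspeed=173.3 kt
Leg 3: track=311.1°, groundspeed=153.6 kt
Leg 4: track=334.1°, groundspeed=159.2 kt
Leg 5: track=214.7°, groundspeed=195.5 kt
Leg 6: track=265.4°, groundspeed=160.9 kt

Leg 1: heading 269.4°; drift -9.7° → track 259.7°, groundspeed 163.5 kt
Leg 2: heading 348.5°; drift +12.5° → track 1.0°, groundspeed 173.3 kt
Leg 3: heading 308.8°; drift +2.3° → track 311.1°, groundspeed 153.6 kt
Leg 4: heading 326.4°; drift +7.7° → track 334.1°, groundspeed 159.2 kt
Leg 5: heading 229.3°; drift -14.6° → track 214.7°, groundspeed 195.5 kt
Leg 6: heading 274.0°; drift -8.6° → track 265.4°, groundspeed 160.9 kt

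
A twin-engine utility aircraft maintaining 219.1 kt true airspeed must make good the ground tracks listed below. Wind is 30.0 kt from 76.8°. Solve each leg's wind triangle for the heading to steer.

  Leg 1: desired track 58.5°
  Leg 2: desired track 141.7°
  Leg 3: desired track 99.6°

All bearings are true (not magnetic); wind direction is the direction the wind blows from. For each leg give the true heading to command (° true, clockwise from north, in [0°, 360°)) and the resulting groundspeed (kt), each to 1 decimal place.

Leg 1: desired track 58.5°; wind correction +2.5° → command heading 61.0°, groundspeed 190.4 kt
Leg 2: desired track 141.7°; wind correction -7.1° → command heading 134.6°, groundspeed 204.7 kt
Leg 3: desired track 99.6°; wind correction -3.0° → command heading 96.6°, groundspeed 191.1 kt

Leg 1: heading=61.0°, groundspeed=190.4 kt
Leg 2: heading=134.6°, groundspeed=204.7 kt
Leg 3: heading=96.6°, groundspeed=191.1 kt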